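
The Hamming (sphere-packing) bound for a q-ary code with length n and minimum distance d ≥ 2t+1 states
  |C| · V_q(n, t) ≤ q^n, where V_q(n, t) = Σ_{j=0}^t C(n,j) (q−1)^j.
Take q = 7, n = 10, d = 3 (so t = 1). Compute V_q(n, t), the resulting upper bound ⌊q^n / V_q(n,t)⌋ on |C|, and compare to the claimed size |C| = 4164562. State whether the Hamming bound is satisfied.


V_q(n, t) = 61, q^n = 282475249, Hamming bound = 4630741, |C| = 4164562 ≤ bound (satisfied).

Step 1: Compute V_q(n, t) = Σ_{j=0}^1 C(n, j) (q−1)^j.
  j = 0: C(10,0)·(6)^0 = 1·1 = 1.
  j = 1: C(10,1)·(6)^1 = 10·6 = 60.
  V_q(n, t) = 1 + 60 = 61.
Step 2: q^n = 7^10 = 282475249.
Step 3: Hamming bound ⌊q^n / V_q(n,t)⌋ = ⌊282475249/61⌋ = 4630741.
Step 4: Compare |C| = 4164562 to 4630741: satisfied.
The claimed |C| lies below the Hamming bound.


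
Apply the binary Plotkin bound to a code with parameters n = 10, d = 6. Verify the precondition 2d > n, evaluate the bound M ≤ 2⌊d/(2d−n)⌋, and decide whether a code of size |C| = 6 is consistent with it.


Plotkin bound M ≤ 6; given |C| = 6 ≤ bound (satisfied).

Check applicability: 2d = 12, n = 10.
2d − n = 2 > 0, so Plotkin applies.
Compute d/(2d−n) = 6/2 ≈ 3.0000.
⌊d/(2d−n)⌋ = 3.
Plotkin bound: M ≤ 2·3 = 6.
Given |C| = 6, check: satisfied.
This |C| is at the Plotkin bound.


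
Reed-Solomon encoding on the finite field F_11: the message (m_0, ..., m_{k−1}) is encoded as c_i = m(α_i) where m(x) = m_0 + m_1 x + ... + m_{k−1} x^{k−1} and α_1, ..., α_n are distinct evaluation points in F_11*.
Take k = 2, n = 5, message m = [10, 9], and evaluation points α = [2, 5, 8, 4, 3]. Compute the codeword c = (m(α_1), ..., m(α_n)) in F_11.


c = [6, 0, 5, 2, 4]

Message polynomial: m(x) = 10 + 9·x (mod 11).
For each evaluation point α_i, compute m(α_i) mod 11:
  α_1 = 2: Horner steps 9 → 6, so m(2) = 6.
  α_2 = 5: Horner steps 9 → 0, so m(5) = 0.
  α_3 = 8: Horner steps 9 → 5, so m(8) = 5.
  α_4 = 4: Horner steps 9 → 2, so m(4) = 2.
  α_5 = 3: Horner steps 9 → 4, so m(3) = 4.
Codeword c = [6, 0, 5, 2, 4] ∈ F_11^5.


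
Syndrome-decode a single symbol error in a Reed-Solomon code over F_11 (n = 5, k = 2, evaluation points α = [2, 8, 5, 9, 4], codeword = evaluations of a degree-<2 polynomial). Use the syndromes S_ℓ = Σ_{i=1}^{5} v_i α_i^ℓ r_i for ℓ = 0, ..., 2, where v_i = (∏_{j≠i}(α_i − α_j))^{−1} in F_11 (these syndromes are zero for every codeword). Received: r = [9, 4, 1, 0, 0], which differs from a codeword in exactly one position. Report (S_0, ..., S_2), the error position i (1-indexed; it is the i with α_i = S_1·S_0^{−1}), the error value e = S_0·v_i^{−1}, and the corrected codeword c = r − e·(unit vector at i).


S = (9, 4, 3), error at position 4, error magnitude e = 6, c = [9, 4, 1, 5, 0].

Step 1: column multipliers v_i = (∏_{j≠i}(α_i − α_j))^{−1} mod 11.
  i = 1 (α = 2): (2−8)(2−5)(2−9)(2−4) = (−6)·(−3)·(−7)·(−2) = 252 ≡ 10, so v_1 = 10^{−1} = 10 (mod 11).
  i = 2 (α = 8): (8−2)(8−5)(8−9)(8−4) = 6·3·(−1)·4 = −72 ≡ 5, so v_2 = 5^{−1} = 9 (mod 11).
  i = 3 (α = 5): (5−2)(5−8)(5−9)(5−4) = 3·(−3)·(−4)·1 = 36 ≡ 3, so v_3 = 3^{−1} = 4 (mod 11).
  i = 4 (α = 9): (9−2)(9−8)(9−5)(9−4) = 7·1·4·5 = 140 ≡ 8, so v_4 = 8^{−1} = 7 (mod 11).
  i = 5 (α = 4): (4−2)(4−8)(4−5)(4−9) = 2·(−4)·(−1)·(−5) = −40 ≡ 4, so v_5 = 4^{−1} = 3 (mod 11).
  v = [10, 9, 4, 7, 3].
Step 2: syndromes of r = [9, 4, 1, 0, 0] (all sums mod 11).
  S_0 = Σ v_i r_i = 10·9 + 9·4 + 4·1 + 7·0 + 3·0 = 130 ≡ 9.
  S_1 = Σ v_i α_i r_i = 10·2·9 + 9·8·4 + 4·5·1 + 7·9·0 + 3·4·0 = 488 ≡ 4.
  α_i^2 mod 11 = [4, 9, 3, 4, 5].
  S_2 = Σ v_i α_i^2 r_i = 10·4·9 + 9·9·4 + 4·3·1 + 7·4·0 + 3·5·0 = 696 ≡ 3.
  S = (9, 4, 3) ≠ 0, so r is not a codeword (an error is present).
Step 3: locate the error. For a single error e at position i, S_ℓ = v_i·e·α_i^ℓ, so α_err = S_1/S_0.
  S_0^{−1} = 9^{−1} = 5 (mod 11), so α_err = 4·5 = 20 ≡ 9 = α_4. Error position i = 4.
  Consistency check: S_2/S_1 = 3·3 = 9 ≡ 9 = α_err ✓ (single-error assumption holds).
Step 4: error magnitude e = S_0/v_4 = S_0·∏_{j≠4}(α_4 − α_j) = 9·8 = 72 ≡ 6 (mod 11).
Step 5: correct position 4: c_4 = r_4 − e = 0 − 6 ≡ 5 (mod 11). Hence c = [9, 4, 1, 5, 0].
  Check: interpolating c through the α_i gives m(x) = 7 + 1·x (degree < 2) with m(α_i) = c_i for every i, so c is indeed a codeword.


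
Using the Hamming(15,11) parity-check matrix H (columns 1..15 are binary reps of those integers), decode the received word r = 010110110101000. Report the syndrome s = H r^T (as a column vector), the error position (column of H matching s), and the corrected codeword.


s = (1, 0, 1, 0)^T, error position = 10, corrected codeword c = 010110110001000

Compute s = H r^T mod 2 one row at a time:
  s_1 = 1 + 0 + 1 + 0 + 1 + 0 + 0 + 0 = 3 ≡ 1 (mod 2).
  s_2 = 1 + 1 + 0 + 1 + 1 + 0 + 0 + 0 = 4 ≡ 0 (mod 2).
  s_3 = 1 + 0 + 0 + 1 + 1 + 0 + 0 + 0 = 3 ≡ 1 (mod 2).
  s_4 = 0 + 0 + 1 + 1 + 0 + 0 + 0 + 0 = 2 ≡ 0 (mod 2).
s = (1, 0, 1, 0)^T — this equals column 10 of H (binary 1010), so error is at position 10.
Correct: flip bit 10 of r = 010110110101000 to get c = 010110110001000.


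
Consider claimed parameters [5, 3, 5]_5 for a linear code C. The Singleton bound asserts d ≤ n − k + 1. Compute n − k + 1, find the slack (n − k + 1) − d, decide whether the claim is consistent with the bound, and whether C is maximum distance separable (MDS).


Singleton RHS = n − k + 1 = 3, slack = -2, bound violated (no such code; not MDS).

Singleton bound: d ≤ n − k + 1.
Here n = 5, k = 3, so n − k + 1 = 3.
Given d = 5, check d ≤ 3: NO.
Slack = (n − k + 1) − d = -2.
The slack is negative: d = 5 exceeds n − k + 1 = 3 by 2, so the Singleton bound is violated and no linear [5, 3, 5]_5 code can exist. In particular it is not MDS (MDS requires d = n − k + 1 exactly).
Description: the claimed parameters are [5, 3, 5]_5; such a code would be impossible (violates the Singleton bound).


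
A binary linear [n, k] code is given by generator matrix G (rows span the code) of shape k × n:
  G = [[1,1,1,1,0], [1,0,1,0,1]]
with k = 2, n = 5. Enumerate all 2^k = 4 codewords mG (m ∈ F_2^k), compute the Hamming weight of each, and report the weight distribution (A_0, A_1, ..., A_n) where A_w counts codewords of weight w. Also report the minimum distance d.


Weight distribution: A_0 = 1, A_3 = 2, A_4 = 1. Minimum distance d = 3.

Enumerate all 2^2 = 4 messages m ∈ F_2^2.
For each, compute codeword c = mG in F_2^5, then tally its weight.
  m = 00 → c = 00000, weight = 0.
  m = 10 → c = 11110, weight = 4.
  m = 01 → c = 10101, weight = 3.
  m = 11 → c = 01011, weight = 3.
Tally weights:
  weight 0: 1 codewords.
  weight 3: 2 codewords.
  weight 4: 1 codewords.
Minimum distance d = smallest w > 0 with A_w > 0 = 3.
Sanity: Σ A_w = 4 = 2^2 = 4 ✓.


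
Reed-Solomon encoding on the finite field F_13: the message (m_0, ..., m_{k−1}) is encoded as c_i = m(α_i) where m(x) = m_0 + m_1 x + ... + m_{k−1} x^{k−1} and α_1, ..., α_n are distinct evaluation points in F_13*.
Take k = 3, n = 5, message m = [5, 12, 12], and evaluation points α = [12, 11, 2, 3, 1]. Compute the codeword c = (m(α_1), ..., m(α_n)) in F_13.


c = [5, 3, 12, 6, 3]

Message polynomial: m(x) = 5 + 12·x + 12·x^2 (mod 13).
For each evaluation point α_i, compute m(α_i) mod 13:
  α_1 = 12: Horner steps 12 → 0 → 5, so m(12) = 5.
  α_2 = 11: Horner steps 12 → 1 → 3, so m(11) = 3.
  α_3 = 2: Horner steps 12 → 10 → 12, so m(2) = 12.
  α_4 = 3: Horner steps 12 → 9 → 6, so m(3) = 6.
  α_5 = 1: Horner steps 12 → 11 → 3, so m(1) = 3.
Codeword c = [5, 3, 12, 6, 3] ∈ F_13^5.


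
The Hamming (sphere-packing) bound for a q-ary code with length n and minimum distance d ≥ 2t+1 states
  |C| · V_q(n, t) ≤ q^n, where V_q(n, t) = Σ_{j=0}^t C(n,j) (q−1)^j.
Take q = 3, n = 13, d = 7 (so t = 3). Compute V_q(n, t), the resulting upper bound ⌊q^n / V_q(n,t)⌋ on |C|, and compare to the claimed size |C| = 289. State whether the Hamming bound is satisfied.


V_q(n, t) = 2627, q^n = 1594323, Hamming bound = 606, |C| = 289 ≤ bound (satisfied).

Step 1: Compute V_q(n, t) = Σ_{j=0}^3 C(n, j) (q−1)^j.
  j = 0: C(13,0)·(2)^0 = 1·1 = 1.
  j = 1: C(13,1)·(2)^1 = 13·2 = 26.
  j = 2: C(13,2)·(2)^2 = 78·4 = 312.
  j = 3: C(13,3)·(2)^3 = 286·8 = 2288.
  V_q(n, t) = 1 + 26 + 312 + 2288 = 2627.
Step 2: q^n = 3^13 = 1594323.
Step 3: Hamming bound ⌊q^n / V_q(n,t)⌋ = ⌊1594323/2627⌋ = 606.
Step 4: Compare |C| = 289 to 606: satisfied.
The claimed |C| lies below the Hamming bound.


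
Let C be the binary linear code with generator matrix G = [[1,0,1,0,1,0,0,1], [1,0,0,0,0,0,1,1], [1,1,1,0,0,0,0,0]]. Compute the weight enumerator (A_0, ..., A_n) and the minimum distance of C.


Weight distribution: A_0 = 1, A_3 = 4, A_4 = 3. Minimum distance d = 3.

Enumerate all 2^3 = 8 messages m ∈ F_2^3.
For each, compute codeword c = mG in F_2^8, then tally its weight.
  m = 000 → c = 00000000, weight = 0.
  m = 100 → c = 10101001, weight = 4.
  m = 010 → c = 10000011, weight = 3.
  m = 110 → c = 00101010, weight = 3.
  m = 001 → c = 11100000, weight = 3.
  m = 101 → c = 01001001, weight = 3.
  m = 011 → c = 01100011, weight = 4.
  m = 111 → c = 11001010, weight = 4.
Tally weights:
  weight 0: 1 codewords.
  weight 3: 4 codewords.
  weight 4: 3 codewords.
Minimum distance d = smallest w > 0 with A_w > 0 = 3.
Sanity: Σ A_w = 8 = 2^3 = 8 ✓.


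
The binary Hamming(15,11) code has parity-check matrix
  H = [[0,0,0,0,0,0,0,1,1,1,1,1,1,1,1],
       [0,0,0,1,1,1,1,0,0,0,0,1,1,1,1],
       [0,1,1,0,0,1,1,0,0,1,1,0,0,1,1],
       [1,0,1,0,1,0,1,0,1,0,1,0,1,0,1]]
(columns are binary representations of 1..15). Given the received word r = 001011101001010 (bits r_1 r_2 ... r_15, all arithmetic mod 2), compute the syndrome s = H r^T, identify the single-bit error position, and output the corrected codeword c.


s = (1, 1, 0, 0)^T, error position = 12, corrected codeword c = 001011101000010

Compute s = H r^T mod 2 one row at a time:
  s_1 = 0 + 1 + 0 + 0 + 1 + 0 + 1 + 0 = 3 ≡ 1 (mod 2).
  s_2 = 0 + 1 + 1 + 1 + 1 + 0 + 1 + 0 = 5 ≡ 1 (mod 2).
  s_3 = 0 + 1 + 1 + 1 + 0 + 0 + 1 + 0 = 4 ≡ 0 (mod 2).
  s_4 = 0 + 1 + 1 + 1 + 1 + 0 + 0 + 0 = 4 ≡ 0 (mod 2).
s = (1, 1, 0, 0)^T — this equals column 12 of H (binary 1100), so error is at position 12.
Correct: flip bit 12 of r = 001011101001010 to get c = 001011101000010.


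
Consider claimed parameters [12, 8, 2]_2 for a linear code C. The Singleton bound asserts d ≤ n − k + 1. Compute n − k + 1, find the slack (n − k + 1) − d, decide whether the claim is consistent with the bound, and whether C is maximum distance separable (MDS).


Singleton RHS = n − k + 1 = 5, slack = 3, bound satisfied, not MDS.

Singleton bound: d ≤ n − k + 1.
Here n = 12, k = 8, so n − k + 1 = 5.
Given d = 2, check d ≤ 5: YES.
Slack = (n − k + 1) − d = 3.
The code is NOT MDS (slack = 3 > 0).
Description: the claimed parameters are [12, 8, 2]_2; such a code would be non-MDS.


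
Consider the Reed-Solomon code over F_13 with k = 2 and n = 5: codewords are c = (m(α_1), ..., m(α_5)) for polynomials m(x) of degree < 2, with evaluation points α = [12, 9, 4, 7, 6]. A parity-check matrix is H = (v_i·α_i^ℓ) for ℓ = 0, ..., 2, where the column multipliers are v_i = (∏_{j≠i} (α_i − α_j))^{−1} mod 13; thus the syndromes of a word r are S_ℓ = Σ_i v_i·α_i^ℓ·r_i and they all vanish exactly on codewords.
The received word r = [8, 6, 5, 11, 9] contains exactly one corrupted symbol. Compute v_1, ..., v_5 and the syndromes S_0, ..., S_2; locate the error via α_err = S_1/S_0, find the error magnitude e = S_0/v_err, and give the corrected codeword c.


S = (4, 10, 12), error at position 2, error magnitude e = 4, c = [8, 2, 5, 11, 9].

Step 1: column multipliers v_i = (∏_{j≠i}(α_i − α_j))^{−1} mod 13.
  i = 1 (α = 12): (12−9)(12−4)(12−7)(12−6) = 3·8·5·6 = 720 ≡ 5, so v_1 = 5^{−1} = 8 (mod 13).
  i = 2 (α = 9): (9−12)(9−4)(9−7)(9−6) = (−3)·5·2·3 = −90 ≡ 1, so v_2 = 1^{−1} = 1 (mod 13).
  i = 3 (α = 4): (4−12)(4−9)(4−7)(4−6) = (−8)·(−5)·(−3)·(−2) = 240 ≡ 6, so v_3 = 6^{−1} = 11 (mod 13).
  i = 4 (α = 7): (7−12)(7−9)(7−4)(7−6) = (−5)·(−2)·3·1 = 30 ≡ 4, so v_4 = 4^{−1} = 10 (mod 13).
  i = 5 (α = 6): (6−12)(6−9)(6−4)(6−7) = (−6)·(−3)·2·(−1) = −36 ≡ 3, so v_5 = 3^{−1} = 9 (mod 13).
  v = [8, 1, 11, 10, 9].
Step 2: syndromes of r = [8, 6, 5, 11, 9] (all sums mod 13).
  S_0 = Σ v_i r_i = 8·8 + 1·6 + 11·5 + 10·11 + 9·9 = 316 ≡ 4.
  S_1 = Σ v_i α_i r_i = 8·12·8 + 1·9·6 + 11·4·5 + 10·7·11 + 9·6·9 = 2298 ≡ 10.
  α_i^2 mod 13 = [1, 3, 3, 10, 10].
  S_2 = Σ v_i α_i^2 r_i = 8·1·8 + 1·3·6 + 11·3·5 + 10·10·11 + 9·10·9 = 2157 ≡ 12.
  S = (4, 10, 12) ≠ 0, so r is not a codeword (an error is present).
Step 3: locate the error. For a single error e at position i, S_ℓ = v_i·e·α_i^ℓ, so α_err = S_1/S_0.
  S_0^{−1} = 4^{−1} = 10 (mod 13), so α_err = 10·10 = 100 ≡ 9 = α_2. Error position i = 2.
  Consistency check: S_2/S_1 = 12·4 = 48 ≡ 9 = α_err ✓ (single-error assumption holds).
Step 4: error magnitude e = S_0/v_2 = S_0·∏_{j≠2}(α_2 − α_j) = 4·1 = 4 ≡ 4 (mod 13).
Step 5: correct position 2: c_2 = r_2 − e = 6 − 4 ≡ 2 (mod 13). Hence c = [8, 2, 5, 11, 9].
  Check: interpolating c through the α_i gives m(x) = 10 + 2·x (degree < 2) with m(α_i) = c_i for every i, so c is indeed a codeword.


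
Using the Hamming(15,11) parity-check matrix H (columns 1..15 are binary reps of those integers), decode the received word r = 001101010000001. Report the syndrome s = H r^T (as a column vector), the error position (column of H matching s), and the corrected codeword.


s = (0, 1, 1, 0)^T, error position = 6, corrected codeword c = 001100010000001

Compute s = H r^T mod 2 one row at a time:
  s_1 = 1 + 0 + 0 + 0 + 0 + 0 + 0 + 1 = 2 ≡ 0 (mod 2).
  s_2 = 1 + 0 + 1 + 0 + 0 + 0 + 0 + 1 = 3 ≡ 1 (mod 2).
  s_3 = 0 + 1 + 1 + 0 + 0 + 0 + 0 + 1 = 3 ≡ 1 (mod 2).
  s_4 = 0 + 1 + 0 + 0 + 0 + 0 + 0 + 1 = 2 ≡ 0 (mod 2).
s = (0, 1, 1, 0)^T — this equals column 6 of H (binary 0110), so error is at position 6.
Correct: flip bit 6 of r = 001101010000001 to get c = 001100010000001.


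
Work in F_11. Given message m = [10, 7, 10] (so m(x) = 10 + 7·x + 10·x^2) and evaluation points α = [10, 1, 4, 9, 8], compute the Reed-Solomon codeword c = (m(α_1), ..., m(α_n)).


c = [2, 5, 0, 3, 2]

Message polynomial: m(x) = 10 + 7·x + 10·x^2 (mod 11).
For each evaluation point α_i, compute m(α_i) mod 11:
  α_1 = 10: Horner steps 10 → 8 → 2, so m(10) = 2.
  α_2 = 1: Horner steps 10 → 6 → 5, so m(1) = 5.
  α_3 = 4: Horner steps 10 → 3 → 0, so m(4) = 0.
  α_4 = 9: Horner steps 10 → 9 → 3, so m(9) = 3.
  α_5 = 8: Horner steps 10 → 10 → 2, so m(8) = 2.
Codeword c = [2, 5, 0, 3, 2] ∈ F_11^5.


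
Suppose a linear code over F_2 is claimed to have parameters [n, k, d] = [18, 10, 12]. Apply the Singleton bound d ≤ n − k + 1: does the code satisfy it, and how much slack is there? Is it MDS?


Singleton RHS = n − k + 1 = 9, slack = -3, bound violated (no such code; not MDS).

Singleton bound: d ≤ n − k + 1.
Here n = 18, k = 10, so n − k + 1 = 9.
Given d = 12, check d ≤ 9: NO.
Slack = (n − k + 1) − d = -3.
The slack is negative: d = 12 exceeds n − k + 1 = 9 by 3, so the Singleton bound is violated and no linear [18, 10, 12]_2 code can exist. In particular it is not MDS (MDS requires d = n − k + 1 exactly).
Description: the claimed parameters are [18, 10, 12]_2; such a code would be impossible (violates the Singleton bound).


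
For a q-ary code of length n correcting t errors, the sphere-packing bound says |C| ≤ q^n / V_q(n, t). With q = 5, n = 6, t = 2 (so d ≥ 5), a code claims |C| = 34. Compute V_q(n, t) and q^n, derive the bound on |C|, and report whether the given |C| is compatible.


V_q(n, t) = 265, q^n = 15625, Hamming bound = 58, |C| = 34 ≤ bound (satisfied).

Step 1: Compute V_q(n, t) = Σ_{j=0}^2 C(n, j) (q−1)^j.
  j = 0: C(6,0)·(4)^0 = 1·1 = 1.
  j = 1: C(6,1)·(4)^1 = 6·4 = 24.
  j = 2: C(6,2)·(4)^2 = 15·16 = 240.
  V_q(n, t) = 1 + 24 + 240 = 265.
Step 2: q^n = 5^6 = 15625.
Step 3: Hamming bound ⌊q^n / V_q(n,t)⌋ = ⌊15625/265⌋ = 58.
Step 4: Compare |C| = 34 to 58: satisfied.
The claimed |C| lies below the Hamming bound.


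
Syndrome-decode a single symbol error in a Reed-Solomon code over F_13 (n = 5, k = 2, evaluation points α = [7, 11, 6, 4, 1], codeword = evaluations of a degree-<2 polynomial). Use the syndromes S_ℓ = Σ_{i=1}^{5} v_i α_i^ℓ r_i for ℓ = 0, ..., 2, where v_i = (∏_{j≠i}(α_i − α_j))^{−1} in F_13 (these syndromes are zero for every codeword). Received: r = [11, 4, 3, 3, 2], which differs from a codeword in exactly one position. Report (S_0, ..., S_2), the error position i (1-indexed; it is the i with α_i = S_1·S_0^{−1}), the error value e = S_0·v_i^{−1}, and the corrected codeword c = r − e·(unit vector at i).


S = (4, 3, 12), error at position 4, error magnitude e = 3, c = [11, 4, 3, 0, 2].

Step 1: column multipliers v_i = (∏_{j≠i}(α_i − α_j))^{−1} mod 13.
  i = 1 (α = 7): (7−11)(7−6)(7−4)(7−1) = (−4)·1·3·6 = −72 ≡ 6, so v_1 = 6^{−1} = 11 (mod 13).
  i = 2 (α = 11): (11−7)(11−6)(11−4)(11−1) = 4·5·7·10 = 1400 ≡ 9, so v_2 = 9^{−1} = 3 (mod 13).
  i = 3 (α = 6): (6−7)(6−11)(6−4)(6−1) = (−1)·(−5)·2·5 = 50 ≡ 11, so v_3 = 11^{−1} = 6 (mod 13).
  i = 4 (α = 4): (4−7)(4−11)(4−6)(4−1) = (−3)·(−7)·(−2)·3 = −126 ≡ 4, so v_4 = 4^{−1} = 10 (mod 13).
  i = 5 (α = 1): (1−7)(1−11)(1−6)(1−4) = (−6)·(−10)·(−5)·(−3) = 900 ≡ 3, so v_5 = 3^{−1} = 9 (mod 13).
  v = [11, 3, 6, 10, 9].
Step 2: syndromes of r = [11, 4, 3, 3, 2] (all sums mod 13).
  S_0 = Σ v_i r_i = 11·11 + 3·4 + 6·3 + 10·3 + 9·2 = 199 ≡ 4.
  S_1 = Σ v_i α_i r_i = 11·7·11 + 3·11·4 + 6·6·3 + 10·4·3 + 9·1·2 = 1225 ≡ 3.
  α_i^2 mod 13 = [10, 4, 10, 3, 1].
  S_2 = Σ v_i α_i^2 r_i = 11·10·11 + 3·4·4 + 6·10·3 + 10·3·3 + 9·1·2 = 1546 ≡ 12.
  S = (4, 3, 12) ≠ 0, so r is not a codeword (an error is present).
Step 3: locate the error. For a single error e at position i, S_ℓ = v_i·e·α_i^ℓ, so α_err = S_1/S_0.
  S_0^{−1} = 4^{−1} = 10 (mod 13), so α_err = 3·10 = 30 ≡ 4 = α_4. Error position i = 4.
  Consistency check: S_2/S_1 = 12·9 = 108 ≡ 4 = α_err ✓ (single-error assumption holds).
Step 4: error magnitude e = S_0/v_4 = S_0·∏_{j≠4}(α_4 − α_j) = 4·4 = 16 ≡ 3 (mod 13).
Step 5: correct position 4: c_4 = r_4 − e = 3 − 3 ≡ 0 (mod 13). Hence c = [11, 4, 3, 0, 2].
  Check: interpolating c through the α_i gives m(x) = 7 + 8·x (degree < 2) with m(α_i) = c_i for every i, so c is indeed a codeword.


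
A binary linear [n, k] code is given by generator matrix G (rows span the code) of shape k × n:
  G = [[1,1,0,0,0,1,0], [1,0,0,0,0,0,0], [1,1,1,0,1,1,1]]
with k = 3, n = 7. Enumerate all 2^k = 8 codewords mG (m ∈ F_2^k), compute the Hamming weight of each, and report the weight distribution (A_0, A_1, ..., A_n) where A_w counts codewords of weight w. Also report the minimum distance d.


Weight distribution: A_0 = 1, A_1 = 1, A_2 = 1, A_3 = 2, A_4 = 1, A_5 = 1, A_6 = 1. Minimum distance d = 1.

Enumerate all 2^3 = 8 messages m ∈ F_2^3.
For each, compute codeword c = mG in F_2^7, then tally its weight.
  m = 000 → c = 0000000, weight = 0.
  m = 100 → c = 1100010, weight = 3.
  m = 010 → c = 1000000, weight = 1.
  m = 110 → c = 0100010, weight = 2.
  m = 001 → c = 1110111, weight = 6.
  m = 101 → c = 0010101, weight = 3.
  m = 011 → c = 0110111, weight = 5.
  m = 111 → c = 1010101, weight = 4.
Tally weights:
  weight 0: 1 codewords.
  weight 1: 1 codewords.
  weight 2: 1 codewords.
  weight 3: 2 codewords.
  weight 4: 1 codewords.
  weight 5: 1 codewords.
  weight 6: 1 codewords.
Minimum distance d = smallest w > 0 with A_w > 0 = 1.
Sanity: Σ A_w = 8 = 2^3 = 8 ✓.


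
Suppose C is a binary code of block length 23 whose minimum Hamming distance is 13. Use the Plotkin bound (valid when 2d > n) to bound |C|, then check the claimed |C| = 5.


Plotkin bound M ≤ 8; given |C| = 5 ≤ bound (satisfied).

Check applicability: 2d = 26, n = 23.
2d − n = 3 > 0, so Plotkin applies.
Compute d/(2d−n) = 13/3 ≈ 4.3333.
⌊d/(2d−n)⌋ = 4.
Plotkin bound: M ≤ 2·4 = 8.
Given |C| = 5, check: satisfied.
This |C| is below the Plotkin bound.


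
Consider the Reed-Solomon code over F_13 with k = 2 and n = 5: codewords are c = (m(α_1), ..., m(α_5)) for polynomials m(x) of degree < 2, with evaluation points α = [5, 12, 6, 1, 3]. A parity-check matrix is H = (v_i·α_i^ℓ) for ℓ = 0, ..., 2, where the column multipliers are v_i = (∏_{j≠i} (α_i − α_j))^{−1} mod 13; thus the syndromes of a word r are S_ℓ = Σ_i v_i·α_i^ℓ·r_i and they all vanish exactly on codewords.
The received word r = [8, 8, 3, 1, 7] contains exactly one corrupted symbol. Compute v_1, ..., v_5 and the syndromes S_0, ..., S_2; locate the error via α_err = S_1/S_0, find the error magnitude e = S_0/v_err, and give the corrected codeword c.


S = (2, 10, 11), error at position 1, error magnitude e = 8, c = [0, 8, 3, 1, 7].

Step 1: column multipliers v_i = (∏_{j≠i}(α_i − α_j))^{−1} mod 13.
  i = 1 (α = 5): (5−12)(5−6)(5−1)(5−3) = (−7)·(−1)·4·2 = 56 ≡ 4, so v_1 = 4^{−1} = 10 (mod 13).
  i = 2 (α = 12): (12−5)(12−6)(12−1)(12−3) = 7·6·11·9 = 4158 ≡ 11, so v_2 = 11^{−1} = 6 (mod 13).
  i = 3 (α = 6): (6−5)(6−12)(6−1)(6−3) = 1·(−6)·5·3 = −90 ≡ 1, so v_3 = 1^{−1} = 1 (mod 13).
  i = 4 (α = 1): (1−5)(1−12)(1−6)(1−3) = (−4)·(−11)·(−5)·(−2) = 440 ≡ 11, so v_4 = 11^{−1} = 6 (mod 13).
  i = 5 (α = 3): (3−5)(3−12)(3−6)(3−1) = (−2)·(−9)·(−3)·2 = −108 ≡ 9, so v_5 = 9^{−1} = 3 (mod 13).
  v = [10, 6, 1, 6, 3].
Step 2: syndromes of r = [8, 8, 3, 1, 7] (all sums mod 13).
  S_0 = Σ v_i r_i = 10·8 + 6·8 + 1·3 + 6·1 + 3·7 = 158 ≡ 2.
  S_1 = Σ v_i α_i r_i = 10·5·8 + 6·12·8 + 1·6·3 + 6·1·1 + 3·3·7 = 1063 ≡ 10.
  α_i^2 mod 13 = [12, 1, 10, 1, 9].
  S_2 = Σ v_i α_i^2 r_i = 10·12·8 + 6·1·8 + 1·10·3 + 6·1·1 + 3·9·7 = 1233 ≡ 11.
  S = (2, 10, 11) ≠ 0, so r is not a codeword (an error is present).
Step 3: locate the error. For a single error e at position i, S_ℓ = v_i·e·α_i^ℓ, so α_err = S_1/S_0.
  S_0^{−1} = 2^{−1} = 7 (mod 13), so α_err = 10·7 = 70 ≡ 5 = α_1. Error position i = 1.
  Consistency check: S_2/S_1 = 11·4 = 44 ≡ 5 = α_err ✓ (single-error assumption holds).
Step 4: error magnitude e = S_0/v_1 = S_0·∏_{j≠1}(α_1 − α_j) = 2·4 = 8 ≡ 8 (mod 13).
Step 5: correct position 1: c_1 = r_1 − e = 8 − 8 ≡ 0 (mod 13). Hence c = [0, 8, 3, 1, 7].
  Check: interpolating c through the α_i gives m(x) = 11 + 3·x (degree < 2) with m(α_i) = c_i for every i, so c is indeed a codeword.


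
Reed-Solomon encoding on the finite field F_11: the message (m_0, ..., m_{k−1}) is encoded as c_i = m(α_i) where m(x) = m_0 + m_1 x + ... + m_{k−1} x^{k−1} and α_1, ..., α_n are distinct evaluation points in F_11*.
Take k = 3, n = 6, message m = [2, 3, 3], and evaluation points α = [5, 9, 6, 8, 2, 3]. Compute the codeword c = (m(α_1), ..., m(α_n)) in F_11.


c = [4, 8, 7, 9, 9, 5]

Message polynomial: m(x) = 2 + 3·x + 3·x^2 (mod 11).
For each evaluation point α_i, compute m(α_i) mod 11:
  α_1 = 5: Horner steps 3 → 7 → 4, so m(5) = 4.
  α_2 = 9: Horner steps 3 → 8 → 8, so m(9) = 8.
  α_3 = 6: Horner steps 3 → 10 → 7, so m(6) = 7.
  α_4 = 8: Horner steps 3 → 5 → 9, so m(8) = 9.
  α_5 = 2: Horner steps 3 → 9 → 9, so m(2) = 9.
  α_6 = 3: Horner steps 3 → 1 → 5, so m(3) = 5.
Codeword c = [4, 8, 7, 9, 9, 5] ∈ F_11^6.


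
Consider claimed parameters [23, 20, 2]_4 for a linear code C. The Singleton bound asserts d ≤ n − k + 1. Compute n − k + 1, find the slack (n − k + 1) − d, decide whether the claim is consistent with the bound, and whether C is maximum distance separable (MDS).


Singleton RHS = n − k + 1 = 4, slack = 2, bound satisfied, not MDS.

Singleton bound: d ≤ n − k + 1.
Here n = 23, k = 20, so n − k + 1 = 4.
Given d = 2, check d ≤ 4: YES.
Slack = (n − k + 1) − d = 2.
The code is NOT MDS (slack = 2 > 0).
Description: the claimed parameters are [23, 20, 2]_4; such a code would be non-MDS.


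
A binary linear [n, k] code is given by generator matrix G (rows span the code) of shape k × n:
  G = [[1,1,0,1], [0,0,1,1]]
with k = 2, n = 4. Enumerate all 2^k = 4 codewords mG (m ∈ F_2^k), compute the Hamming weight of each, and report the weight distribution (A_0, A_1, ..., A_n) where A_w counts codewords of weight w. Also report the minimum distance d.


Weight distribution: A_0 = 1, A_2 = 1, A_3 = 2. Minimum distance d = 2.

Enumerate all 2^2 = 4 messages m ∈ F_2^2.
For each, compute codeword c = mG in F_2^4, then tally its weight.
  m = 00 → c = 0000, weight = 0.
  m = 10 → c = 1101, weight = 3.
  m = 01 → c = 0011, weight = 2.
  m = 11 → c = 1110, weight = 3.
Tally weights:
  weight 0: 1 codewords.
  weight 2: 1 codewords.
  weight 3: 2 codewords.
Minimum distance d = smallest w > 0 with A_w > 0 = 2.
Sanity: Σ A_w = 4 = 2^2 = 4 ✓.


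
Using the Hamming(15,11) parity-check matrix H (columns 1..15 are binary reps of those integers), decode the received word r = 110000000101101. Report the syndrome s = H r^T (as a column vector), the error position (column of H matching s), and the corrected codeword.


s = (0, 1, 1, 1)^T, error position = 7, corrected codeword c = 110000100101101

Compute s = H r^T mod 2 one row at a time:
  s_1 = 0 + 0 + 1 + 0 + 1 + 1 + 0 + 1 = 4 ≡ 0 (mod 2).
  s_2 = 0 + 0 + 0 + 0 + 1 + 1 + 0 + 1 = 3 ≡ 1 (mod 2).
  s_3 = 1 + 0 + 0 + 0 + 1 + 0 + 0 + 1 = 3 ≡ 1 (mod 2).
  s_4 = 1 + 0 + 0 + 0 + 0 + 0 + 1 + 1 = 3 ≡ 1 (mod 2).
s = (0, 1, 1, 1)^T — this equals column 7 of H (binary 0111), so error is at position 7.
Correct: flip bit 7 of r = 110000000101101 to get c = 110000100101101.


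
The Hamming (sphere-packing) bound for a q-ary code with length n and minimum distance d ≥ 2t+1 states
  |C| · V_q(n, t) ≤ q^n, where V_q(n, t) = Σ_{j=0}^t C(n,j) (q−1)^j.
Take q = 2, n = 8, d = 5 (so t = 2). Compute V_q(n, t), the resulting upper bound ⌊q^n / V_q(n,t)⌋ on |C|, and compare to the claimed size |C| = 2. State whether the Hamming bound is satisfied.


V_q(n, t) = 37, q^n = 256, Hamming bound = 6, |C| = 2 ≤ bound (satisfied).

Step 1: Compute V_q(n, t) = Σ_{j=0}^2 C(n, j) (q−1)^j.
  j = 0: C(8,0)·(1)^0 = 1·1 = 1.
  j = 1: C(8,1)·(1)^1 = 8·1 = 8.
  j = 2: C(8,2)·(1)^2 = 28·1 = 28.
  V_q(n, t) = 1 + 8 + 28 = 37.
Step 2: q^n = 2^8 = 256.
Step 3: Hamming bound ⌊q^n / V_q(n,t)⌋ = ⌊256/37⌋ = 6.
Step 4: Compare |C| = 2 to 6: satisfied.
The claimed |C| lies below the Hamming bound.


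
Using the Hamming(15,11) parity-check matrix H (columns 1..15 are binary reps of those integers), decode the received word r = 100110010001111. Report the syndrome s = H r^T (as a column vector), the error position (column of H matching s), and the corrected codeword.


s = (1, 0, 0, 0)^T, error position = 8, corrected codeword c = 100110000001111

Compute s = H r^T mod 2 one row at a time:
  s_1 = 1 + 0 + 0 + 0 + 1 + 1 + 1 + 1 = 5 ≡ 1 (mod 2).
  s_2 = 1 + 1 + 0 + 0 + 1 + 1 + 1 + 1 = 6 ≡ 0 (mod 2).
  s_3 = 0 + 0 + 0 + 0 + 0 + 0 + 1 + 1 = 2 ≡ 0 (mod 2).
  s_4 = 1 + 0 + 1 + 0 + 0 + 0 + 1 + 1 = 4 ≡ 0 (mod 2).
s = (1, 0, 0, 0)^T — this equals column 8 of H (binary 1000), so error is at position 8.
Correct: flip bit 8 of r = 100110010001111 to get c = 100110000001111.


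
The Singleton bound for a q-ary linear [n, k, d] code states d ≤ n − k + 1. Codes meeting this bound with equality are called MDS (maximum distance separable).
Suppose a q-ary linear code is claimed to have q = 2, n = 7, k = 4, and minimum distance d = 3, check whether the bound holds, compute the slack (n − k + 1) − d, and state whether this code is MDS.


Singleton RHS = n − k + 1 = 4, slack = 1, bound satisfied, not MDS.

Singleton bound: d ≤ n − k + 1.
Here n = 7, k = 4, so n − k + 1 = 4.
Given d = 3, check d ≤ 4: YES.
Slack = (n − k + 1) − d = 1.
The code is NOT MDS (slack = 1 > 0).
Description: the claimed parameters are [7, 4, 3]_2; such a code would be non-MDS.


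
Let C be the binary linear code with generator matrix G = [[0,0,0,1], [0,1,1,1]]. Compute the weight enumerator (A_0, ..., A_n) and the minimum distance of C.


Weight distribution: A_0 = 1, A_1 = 1, A_2 = 1, A_3 = 1. Minimum distance d = 1.

Enumerate all 2^2 = 4 messages m ∈ F_2^2.
For each, compute codeword c = mG in F_2^4, then tally its weight.
  m = 00 → c = 0000, weight = 0.
  m = 10 → c = 0001, weight = 1.
  m = 01 → c = 0111, weight = 3.
  m = 11 → c = 0110, weight = 2.
Tally weights:
  weight 0: 1 codewords.
  weight 1: 1 codewords.
  weight 2: 1 codewords.
  weight 3: 1 codewords.
Minimum distance d = smallest w > 0 with A_w > 0 = 1.
Sanity: Σ A_w = 4 = 2^2 = 4 ✓.


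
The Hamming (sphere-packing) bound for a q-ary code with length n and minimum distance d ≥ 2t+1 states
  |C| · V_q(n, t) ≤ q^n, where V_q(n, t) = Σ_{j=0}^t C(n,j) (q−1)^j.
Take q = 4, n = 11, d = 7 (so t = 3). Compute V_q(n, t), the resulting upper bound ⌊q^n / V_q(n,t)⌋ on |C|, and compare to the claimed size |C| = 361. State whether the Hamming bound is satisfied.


V_q(n, t) = 4984, q^n = 4194304, Hamming bound = 841, |C| = 361 ≤ bound (satisfied).

Step 1: Compute V_q(n, t) = Σ_{j=0}^3 C(n, j) (q−1)^j.
  j = 0: C(11,0)·(3)^0 = 1·1 = 1.
  j = 1: C(11,1)·(3)^1 = 11·3 = 33.
  j = 2: C(11,2)·(3)^2 = 55·9 = 495.
  j = 3: C(11,3)·(3)^3 = 165·27 = 4455.
  V_q(n, t) = 1 + 33 + 495 + 4455 = 4984.
Step 2: q^n = 4^11 = 4194304.
Step 3: Hamming bound ⌊q^n / V_q(n,t)⌋ = ⌊4194304/4984⌋ = 841.
Step 4: Compare |C| = 361 to 841: satisfied.
The claimed |C| lies below the Hamming bound.


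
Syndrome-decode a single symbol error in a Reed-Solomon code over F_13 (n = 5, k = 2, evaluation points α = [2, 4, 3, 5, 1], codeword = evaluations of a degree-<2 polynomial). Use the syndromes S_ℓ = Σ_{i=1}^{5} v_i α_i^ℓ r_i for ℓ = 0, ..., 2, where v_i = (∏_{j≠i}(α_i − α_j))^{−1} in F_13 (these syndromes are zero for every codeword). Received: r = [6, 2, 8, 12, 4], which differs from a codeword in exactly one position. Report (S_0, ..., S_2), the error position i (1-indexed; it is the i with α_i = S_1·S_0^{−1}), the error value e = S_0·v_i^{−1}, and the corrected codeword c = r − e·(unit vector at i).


S = (10, 1, 4), error at position 2, error magnitude e = 5, c = [6, 10, 8, 12, 4].

Step 1: column multipliers v_i = (∏_{j≠i}(α_i − α_j))^{−1} mod 13.
  i = 1 (α = 2): (2−4)(2−3)(2−5)(2−1) = (−2)·(−1)·(−3)·1 = −6 ≡ 7, so v_1 = 7^{−1} = 2 (mod 13).
  i = 2 (α = 4): (4−2)(4−3)(4−5)(4−1) = 2·1·(−1)·3 = −6 ≡ 7, so v_2 = 7^{−1} = 2 (mod 13).
  i = 3 (α = 3): (3−2)(3−4)(3−5)(3−1) = 1·(−1)·(−2)·2 = 4 ≡ 4, so v_3 = 4^{−1} = 10 (mod 13).
  i = 4 (α = 5): (5−2)(5−4)(5−3)(5−1) = 3·1·2·4 = 24 ≡ 11, so v_4 = 11^{−1} = 6 (mod 13).
  i = 5 (α = 1): (1−2)(1−4)(1−3)(1−5) = (−1)·(−3)·(−2)·(−4) = 24 ≡ 11, so v_5 = 11^{−1} = 6 (mod 13).
  v = [2, 2, 10, 6, 6].
Step 2: syndromes of r = [6, 2, 8, 12, 4] (all sums mod 13).
  S_0 = Σ v_i r_i = 2·6 + 2·2 + 10·8 + 6·12 + 6·4 = 192 ≡ 10.
  S_1 = Σ v_i α_i r_i = 2·2·6 + 2·4·2 + 10·3·8 + 6·5·12 + 6·1·4 = 664 ≡ 1.
  α_i^2 mod 13 = [4, 3, 9, 12, 1].
  S_2 = Σ v_i α_i^2 r_i = 2·4·6 + 2·3·2 + 10·9·8 + 6·12·12 + 6·1·4 = 1668 ≡ 4.
  S = (10, 1, 4) ≠ 0, so r is not a codeword (an error is present).
Step 3: locate the error. For a single error e at position i, S_ℓ = v_i·e·α_i^ℓ, so α_err = S_1/S_0.
  S_0^{−1} = 10^{−1} = 4 (mod 13), so α_err = 1·4 = 4 ≡ 4 = α_2. Error position i = 2.
  Consistency check: S_2/S_1 = 4·1 = 4 ≡ 4 = α_err ✓ (single-error assumption holds).
Step 4: error magnitude e = S_0/v_2 = S_0·∏_{j≠2}(α_2 − α_j) = 10·7 = 70 ≡ 5 (mod 13).
Step 5: correct position 2: c_2 = r_2 − e = 2 − 5 ≡ 10 (mod 13). Hence c = [6, 10, 8, 12, 4].
  Check: interpolating c through the α_i gives m(x) = 2 + 2·x (degree < 2) with m(α_i) = c_i for every i, so c is indeed a codeword.


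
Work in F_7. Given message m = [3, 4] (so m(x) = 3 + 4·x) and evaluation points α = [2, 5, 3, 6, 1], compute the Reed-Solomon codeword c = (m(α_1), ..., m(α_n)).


c = [4, 2, 1, 6, 0]

Message polynomial: m(x) = 3 + 4·x (mod 7).
For each evaluation point α_i, compute m(α_i) mod 7:
  α_1 = 2: Horner steps 4 → 4, so m(2) = 4.
  α_2 = 5: Horner steps 4 → 2, so m(5) = 2.
  α_3 = 3: Horner steps 4 → 1, so m(3) = 1.
  α_4 = 6: Horner steps 4 → 6, so m(6) = 6.
  α_5 = 1: Horner steps 4 → 0, so m(1) = 0.
Codeword c = [4, 2, 1, 6, 0] ∈ F_7^5.


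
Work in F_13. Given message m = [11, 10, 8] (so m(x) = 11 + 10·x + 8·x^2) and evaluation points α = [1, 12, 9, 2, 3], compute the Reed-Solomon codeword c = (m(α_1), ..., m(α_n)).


c = [3, 9, 8, 11, 9]

Message polynomial: m(x) = 11 + 10·x + 8·x^2 (mod 13).
For each evaluation point α_i, compute m(α_i) mod 13:
  α_1 = 1: Horner steps 8 → 5 → 3, so m(1) = 3.
  α_2 = 12: Horner steps 8 → 2 → 9, so m(12) = 9.
  α_3 = 9: Horner steps 8 → 4 → 8, so m(9) = 8.
  α_4 = 2: Horner steps 8 → 0 → 11, so m(2) = 11.
  α_5 = 3: Horner steps 8 → 8 → 9, so m(3) = 9.
Codeword c = [3, 9, 8, 11, 9] ∈ F_13^5.


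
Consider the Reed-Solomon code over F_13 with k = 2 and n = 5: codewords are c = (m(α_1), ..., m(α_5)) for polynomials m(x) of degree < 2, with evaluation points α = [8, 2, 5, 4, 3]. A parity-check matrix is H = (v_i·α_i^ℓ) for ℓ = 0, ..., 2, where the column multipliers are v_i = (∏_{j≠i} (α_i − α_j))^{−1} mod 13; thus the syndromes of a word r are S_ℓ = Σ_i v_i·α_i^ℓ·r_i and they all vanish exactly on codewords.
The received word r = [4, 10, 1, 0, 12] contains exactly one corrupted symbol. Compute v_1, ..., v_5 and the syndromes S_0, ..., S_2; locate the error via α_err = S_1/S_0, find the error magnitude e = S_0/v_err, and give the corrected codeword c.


S = (9, 5, 10), error at position 2, error magnitude e = 12, c = [4, 11, 1, 0, 12].

Step 1: column multipliers v_i = (∏_{j≠i}(α_i − α_j))^{−1} mod 13.
  i = 1 (α = 8): (8−2)(8−5)(8−4)(8−3) = 6·3·4·5 = 360 ≡ 9, so v_1 = 9^{−1} = 3 (mod 13).
  i = 2 (α = 2): (2−8)(2−5)(2−4)(2−3) = (−6)·(−3)·(−2)·(−1) = 36 ≡ 10, so v_2 = 10^{−1} = 4 (mod 13).
  i = 3 (α = 5): (5−8)(5−2)(5−4)(5−3) = (−3)·3·1·2 = −18 ≡ 8, so v_3 = 8^{−1} = 5 (mod 13).
  i = 4 (α = 4): (4−8)(4−2)(4−5)(4−3) = (−4)·2·(−1)·1 = 8 ≡ 8, so v_4 = 8^{−1} = 5 (mod 13).
  i = 5 (α = 3): (3−8)(3−2)(3−5)(3−4) = (−5)·1·(−2)·(−1) = −10 ≡ 3, so v_5 = 3^{−1} = 9 (mod 13).
  v = [3, 4, 5, 5, 9].
Step 2: syndromes of r = [4, 10, 1, 0, 12] (all sums mod 13).
  S_0 = Σ v_i r_i = 3·4 + 4·10 + 5·1 + 5·0 + 9·12 = 165 ≡ 9.
  S_1 = Σ v_i α_i r_i = 3·8·4 + 4·2·10 + 5·5·1 + 5·4·0 + 9·3·12 = 525 ≡ 5.
  α_i^2 mod 13 = [12, 4, 12, 3, 9].
  S_2 = Σ v_i α_i^2 r_i = 3·12·4 + 4·4·10 + 5·12·1 + 5·3·0 + 9·9·12 = 1336 ≡ 10.
  S = (9, 5, 10) ≠ 0, so r is not a codeword (an error is present).
Step 3: locate the error. For a single error e at position i, S_ℓ = v_i·e·α_i^ℓ, so α_err = S_1/S_0.
  S_0^{−1} = 9^{−1} = 3 (mod 13), so α_err = 5·3 = 15 ≡ 2 = α_2. Error position i = 2.
  Consistency check: S_2/S_1 = 10·8 = 80 ≡ 2 = α_err ✓ (single-error assumption holds).
Step 4: error magnitude e = S_0/v_2 = S_0·∏_{j≠2}(α_2 − α_j) = 9·10 = 90 ≡ 12 (mod 13).
Step 5: correct position 2: c_2 = r_2 − e = 10 − 12 ≡ 11 (mod 13). Hence c = [4, 11, 1, 0, 12].
  Check: interpolating c through the α_i gives m(x) = 9 + 1·x (degree < 2) with m(α_i) = c_i for every i, so c is indeed a codeword.


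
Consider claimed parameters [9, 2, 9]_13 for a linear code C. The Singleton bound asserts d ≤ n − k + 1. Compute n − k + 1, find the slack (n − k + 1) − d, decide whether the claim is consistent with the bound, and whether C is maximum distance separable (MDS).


Singleton RHS = n − k + 1 = 8, slack = -1, bound violated (no such code; not MDS).

Singleton bound: d ≤ n − k + 1.
Here n = 9, k = 2, so n − k + 1 = 8.
Given d = 9, check d ≤ 8: NO.
Slack = (n − k + 1) − d = -1.
The slack is negative: d = 9 exceeds n − k + 1 = 8 by 1, so the Singleton bound is violated and no linear [9, 2, 9]_13 code can exist. In particular it is not MDS (MDS requires d = n − k + 1 exactly).
Description: the claimed parameters are [9, 2, 9]_13; such a code would be impossible (violates the Singleton bound).


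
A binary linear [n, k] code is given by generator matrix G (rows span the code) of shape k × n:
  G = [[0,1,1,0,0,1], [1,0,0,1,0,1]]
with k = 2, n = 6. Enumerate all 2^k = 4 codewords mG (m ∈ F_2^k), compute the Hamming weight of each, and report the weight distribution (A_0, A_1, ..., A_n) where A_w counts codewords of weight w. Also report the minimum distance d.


Weight distribution: A_0 = 1, A_3 = 2, A_4 = 1. Minimum distance d = 3.

Enumerate all 2^2 = 4 messages m ∈ F_2^2.
For each, compute codeword c = mG in F_2^6, then tally its weight.
  m = 00 → c = 000000, weight = 0.
  m = 10 → c = 011001, weight = 3.
  m = 01 → c = 100101, weight = 3.
  m = 11 → c = 111100, weight = 4.
Tally weights:
  weight 0: 1 codewords.
  weight 3: 2 codewords.
  weight 4: 1 codewords.
Minimum distance d = smallest w > 0 with A_w > 0 = 3.
Sanity: Σ A_w = 4 = 2^2 = 4 ✓.


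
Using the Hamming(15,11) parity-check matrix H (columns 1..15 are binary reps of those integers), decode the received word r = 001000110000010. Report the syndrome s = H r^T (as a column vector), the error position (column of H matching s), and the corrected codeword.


s = (0, 0, 1, 0)^T, error position = 2, corrected codeword c = 011000110000010

Compute s = H r^T mod 2 one row at a time:
  s_1 = 1 + 0 + 0 + 0 + 0 + 0 + 1 + 0 = 2 ≡ 0 (mod 2).
  s_2 = 0 + 0 + 0 + 1 + 0 + 0 + 1 + 0 = 2 ≡ 0 (mod 2).
  s_3 = 0 + 1 + 0 + 1 + 0 + 0 + 1 + 0 = 3 ≡ 1 (mod 2).
  s_4 = 0 + 1 + 0 + 1 + 0 + 0 + 0 + 0 = 2 ≡ 0 (mod 2).
s = (0, 0, 1, 0)^T — this equals column 2 of H (binary 0010), so error is at position 2.
Correct: flip bit 2 of r = 001000110000010 to get c = 011000110000010.


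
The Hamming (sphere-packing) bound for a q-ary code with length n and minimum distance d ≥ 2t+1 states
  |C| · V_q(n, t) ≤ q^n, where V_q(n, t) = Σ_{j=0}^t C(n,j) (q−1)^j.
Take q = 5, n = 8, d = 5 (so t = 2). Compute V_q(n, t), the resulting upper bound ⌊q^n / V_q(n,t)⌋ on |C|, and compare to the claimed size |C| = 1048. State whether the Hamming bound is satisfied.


V_q(n, t) = 481, q^n = 390625, Hamming bound = 812, |C| = 1048 > bound (violated).

Step 1: Compute V_q(n, t) = Σ_{j=0}^2 C(n, j) (q−1)^j.
  j = 0: C(8,0)·(4)^0 = 1·1 = 1.
  j = 1: C(8,1)·(4)^1 = 8·4 = 32.
  j = 2: C(8,2)·(4)^2 = 28·16 = 448.
  V_q(n, t) = 1 + 32 + 448 = 481.
Step 2: q^n = 5^8 = 390625.
Step 3: Hamming bound ⌊q^n / V_q(n,t)⌋ = ⌊390625/481⌋ = 812.
Step 4: Compare |C| = 1048 to 812: violated.
The claimed |C| lies above the Hamming bound, so no 5-ary code of length 8 with d ≥ 5 can have 1048 codewords.


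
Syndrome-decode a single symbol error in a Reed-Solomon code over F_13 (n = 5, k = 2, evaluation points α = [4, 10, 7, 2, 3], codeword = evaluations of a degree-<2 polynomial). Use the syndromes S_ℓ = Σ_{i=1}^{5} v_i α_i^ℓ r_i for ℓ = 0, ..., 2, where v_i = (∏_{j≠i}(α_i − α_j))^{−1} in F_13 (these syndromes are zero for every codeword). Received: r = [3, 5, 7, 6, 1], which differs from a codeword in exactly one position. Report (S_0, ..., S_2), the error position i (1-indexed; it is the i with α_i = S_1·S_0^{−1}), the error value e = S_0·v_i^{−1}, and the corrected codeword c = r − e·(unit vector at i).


S = (2, 8, 6), error at position 1, error magnitude e = 7, c = [9, 5, 7, 6, 1].

Step 1: column multipliers v_i = (∏_{j≠i}(α_i − α_j))^{−1} mod 13.
  i = 1 (α = 4): (4−10)(4−7)(4−2)(4−3) = (−6)·(−3)·2·1 = 36 ≡ 10, so v_1 = 10^{−1} = 4 (mod 13).
  i = 2 (α = 10): (10−4)(10−7)(10−2)(10−3) = 6·3·8·7 = 1008 ≡ 7, so v_2 = 7^{−1} = 2 (mod 13).
  i = 3 (α = 7): (7−4)(7−10)(7−2)(7−3) = 3·(−3)·5·4 = −180 ≡ 2, so v_3 = 2^{−1} = 7 (mod 13).
  i = 4 (α = 2): (2−4)(2−10)(2−7)(2−3) = (−2)·(−8)·(−5)·(−1) = 80 ≡ 2, so v_4 = 2^{−1} = 7 (mod 13).
  i = 5 (α = 3): (3−4)(3−10)(3−7)(3−2) = (−1)·(−7)·(−4)·1 = −28 ≡ 11, so v_5 = 11^{−1} = 6 (mod 13).
  v = [4, 2, 7, 7, 6].
Step 2: syndromes of r = [3, 5, 7, 6, 1] (all sums mod 13).
  S_0 = Σ v_i r_i = 4·3 + 2·5 + 7·7 + 7·6 + 6·1 = 119 ≡ 2.
  S_1 = Σ v_i α_i r_i = 4·4·3 + 2·10·5 + 7·7·7 + 7·2·6 + 6·3·1 = 593 ≡ 8.
  α_i^2 mod 13 = [3, 9, 10, 4, 9].
  S_2 = Σ v_i α_i^2 r_i = 4·3·3 + 2·9·5 + 7·10·7 + 7·4·6 + 6·9·1 = 838 ≡ 6.
  S = (2, 8, 6) ≠ 0, so r is not a codeword (an error is present).
Step 3: locate the error. For a single error e at position i, S_ℓ = v_i·e·α_i^ℓ, so α_err = S_1/S_0.
  S_0^{−1} = 2^{−1} = 7 (mod 13), so α_err = 8·7 = 56 ≡ 4 = α_1. Error position i = 1.
  Consistency check: S_2/S_1 = 6·5 = 30 ≡ 4 = α_err ✓ (single-error assumption holds).
Step 4: error magnitude e = S_0/v_1 = S_0·∏_{j≠1}(α_1 − α_j) = 2·10 = 20 ≡ 7 (mod 13).
Step 5: correct position 1: c_1 = r_1 − e = 3 − 7 ≡ 9 (mod 13). Hence c = [9, 5, 7, 6, 1].
  Check: interpolating c through the α_i gives m(x) = 3 + 8·x (degree < 2) with m(α_i) = c_i for every i, so c is indeed a codeword.
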